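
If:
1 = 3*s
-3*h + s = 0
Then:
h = 1/9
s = 1/3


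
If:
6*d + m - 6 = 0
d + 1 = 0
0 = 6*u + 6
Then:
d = -1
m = 12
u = -1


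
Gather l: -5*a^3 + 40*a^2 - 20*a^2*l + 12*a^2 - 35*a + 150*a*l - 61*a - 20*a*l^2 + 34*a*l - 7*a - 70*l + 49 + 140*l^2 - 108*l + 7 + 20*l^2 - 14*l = -5*a^3 + 52*a^2 - 103*a + l^2*(160 - 20*a) + l*(-20*a^2 + 184*a - 192) + 56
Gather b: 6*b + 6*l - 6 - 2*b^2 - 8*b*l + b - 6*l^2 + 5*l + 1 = -2*b^2 + b*(7 - 8*l) - 6*l^2 + 11*l - 5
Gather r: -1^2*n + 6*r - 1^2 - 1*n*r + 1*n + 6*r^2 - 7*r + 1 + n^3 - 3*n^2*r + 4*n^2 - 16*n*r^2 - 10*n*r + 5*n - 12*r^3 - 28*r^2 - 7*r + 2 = n^3 + 4*n^2 + 5*n - 12*r^3 + r^2*(-16*n - 22) + r*(-3*n^2 - 11*n - 8) + 2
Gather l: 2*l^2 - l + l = 2*l^2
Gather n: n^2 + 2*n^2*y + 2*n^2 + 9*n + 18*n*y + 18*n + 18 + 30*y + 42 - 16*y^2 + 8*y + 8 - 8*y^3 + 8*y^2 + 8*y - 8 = n^2*(2*y + 3) + n*(18*y + 27) - 8*y^3 - 8*y^2 + 46*y + 60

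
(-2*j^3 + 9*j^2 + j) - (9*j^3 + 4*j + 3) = -11*j^3 + 9*j^2 - 3*j - 3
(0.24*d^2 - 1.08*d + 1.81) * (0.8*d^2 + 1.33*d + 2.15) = 0.192*d^4 - 0.5448*d^3 + 0.5276*d^2 + 0.0853000000000002*d + 3.8915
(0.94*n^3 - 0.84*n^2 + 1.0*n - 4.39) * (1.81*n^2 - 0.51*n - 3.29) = 1.7014*n^5 - 1.9998*n^4 - 0.8542*n^3 - 5.6923*n^2 - 1.0511*n + 14.4431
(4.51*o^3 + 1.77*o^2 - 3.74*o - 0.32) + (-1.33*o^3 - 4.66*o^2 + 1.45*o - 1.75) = 3.18*o^3 - 2.89*o^2 - 2.29*o - 2.07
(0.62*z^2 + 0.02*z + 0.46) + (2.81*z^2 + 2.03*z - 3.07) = 3.43*z^2 + 2.05*z - 2.61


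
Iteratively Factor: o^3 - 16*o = (o - 4)*(o^2 + 4*o) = (o - 4)*(o + 4)*(o)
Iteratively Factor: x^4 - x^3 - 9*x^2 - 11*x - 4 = (x + 1)*(x^3 - 2*x^2 - 7*x - 4) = (x - 4)*(x + 1)*(x^2 + 2*x + 1) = (x - 4)*(x + 1)^2*(x + 1)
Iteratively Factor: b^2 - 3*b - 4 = (b - 4)*(b + 1)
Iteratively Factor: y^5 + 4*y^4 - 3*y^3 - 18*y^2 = (y)*(y^4 + 4*y^3 - 3*y^2 - 18*y) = y^2*(y^3 + 4*y^2 - 3*y - 18) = y^2*(y - 2)*(y^2 + 6*y + 9) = y^2*(y - 2)*(y + 3)*(y + 3)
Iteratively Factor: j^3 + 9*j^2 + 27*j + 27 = (j + 3)*(j^2 + 6*j + 9) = (j + 3)^2*(j + 3)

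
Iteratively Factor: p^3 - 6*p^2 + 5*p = (p - 5)*(p^2 - p) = p*(p - 5)*(p - 1)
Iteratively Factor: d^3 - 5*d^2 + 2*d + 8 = (d - 4)*(d^2 - d - 2) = (d - 4)*(d + 1)*(d - 2)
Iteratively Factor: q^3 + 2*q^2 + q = (q + 1)*(q^2 + q) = (q + 1)^2*(q)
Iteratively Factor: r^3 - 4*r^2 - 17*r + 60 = (r - 3)*(r^2 - r - 20) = (r - 5)*(r - 3)*(r + 4)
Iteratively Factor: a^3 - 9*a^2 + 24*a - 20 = (a - 2)*(a^2 - 7*a + 10) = (a - 5)*(a - 2)*(a - 2)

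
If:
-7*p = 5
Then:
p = -5/7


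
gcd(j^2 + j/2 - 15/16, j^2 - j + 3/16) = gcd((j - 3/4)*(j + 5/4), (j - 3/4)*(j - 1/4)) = j - 3/4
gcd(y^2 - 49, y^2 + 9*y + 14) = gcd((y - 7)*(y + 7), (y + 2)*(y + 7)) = y + 7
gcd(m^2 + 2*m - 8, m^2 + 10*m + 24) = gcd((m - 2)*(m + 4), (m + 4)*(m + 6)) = m + 4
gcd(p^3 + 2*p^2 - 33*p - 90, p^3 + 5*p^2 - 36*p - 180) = p^2 - p - 30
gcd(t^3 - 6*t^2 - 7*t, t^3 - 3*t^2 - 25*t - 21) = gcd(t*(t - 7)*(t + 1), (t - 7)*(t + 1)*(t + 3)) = t^2 - 6*t - 7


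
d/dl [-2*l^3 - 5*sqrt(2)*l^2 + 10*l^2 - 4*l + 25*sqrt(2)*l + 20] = -6*l^2 - 10*sqrt(2)*l + 20*l - 4 + 25*sqrt(2)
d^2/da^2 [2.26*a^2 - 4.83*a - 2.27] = 4.52000000000000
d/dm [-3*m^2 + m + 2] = 1 - 6*m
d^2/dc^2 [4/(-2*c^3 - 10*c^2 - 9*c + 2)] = 8*(2*(3*c + 5)*(2*c^3 + 10*c^2 + 9*c - 2) - (6*c^2 + 20*c + 9)^2)/(2*c^3 + 10*c^2 + 9*c - 2)^3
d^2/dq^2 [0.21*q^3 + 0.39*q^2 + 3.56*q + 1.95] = 1.26*q + 0.78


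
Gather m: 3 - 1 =2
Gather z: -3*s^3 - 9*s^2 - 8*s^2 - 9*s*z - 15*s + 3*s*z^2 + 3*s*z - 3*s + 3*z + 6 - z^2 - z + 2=-3*s^3 - 17*s^2 - 18*s + z^2*(3*s - 1) + z*(2 - 6*s) + 8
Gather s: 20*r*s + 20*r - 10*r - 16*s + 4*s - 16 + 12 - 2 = 10*r + s*(20*r - 12) - 6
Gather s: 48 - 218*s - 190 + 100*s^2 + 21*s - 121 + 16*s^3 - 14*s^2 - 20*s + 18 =16*s^3 + 86*s^2 - 217*s - 245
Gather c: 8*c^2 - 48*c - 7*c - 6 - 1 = 8*c^2 - 55*c - 7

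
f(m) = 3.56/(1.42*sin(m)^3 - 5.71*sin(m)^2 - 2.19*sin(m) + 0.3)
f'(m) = 3.56*(-4.26*sin(m)^2*cos(m) + 11.42*sin(m)*cos(m) + 2.19*cos(m))/(1.42*sin(m)^3 - 5.71*sin(m)^2 - 2.19*sin(m) + 0.3)^2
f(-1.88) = -0.89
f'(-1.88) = 0.84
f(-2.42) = -3.08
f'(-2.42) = 14.47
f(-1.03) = -1.22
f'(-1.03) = -2.32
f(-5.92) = -3.14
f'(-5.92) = 14.75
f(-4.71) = -0.58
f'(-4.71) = -0.00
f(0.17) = -15.68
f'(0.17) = 272.21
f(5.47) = -2.14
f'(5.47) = -7.35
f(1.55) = -0.58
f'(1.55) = 0.02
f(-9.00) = 26.70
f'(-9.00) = 590.98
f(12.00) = -9.17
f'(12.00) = -102.92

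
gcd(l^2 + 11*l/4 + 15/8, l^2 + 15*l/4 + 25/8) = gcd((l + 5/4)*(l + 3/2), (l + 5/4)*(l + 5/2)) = l + 5/4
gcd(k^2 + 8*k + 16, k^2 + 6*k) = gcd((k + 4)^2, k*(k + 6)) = 1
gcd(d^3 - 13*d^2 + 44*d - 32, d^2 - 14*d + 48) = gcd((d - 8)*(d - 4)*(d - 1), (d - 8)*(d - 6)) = d - 8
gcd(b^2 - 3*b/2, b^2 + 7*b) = b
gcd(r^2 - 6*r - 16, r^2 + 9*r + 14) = r + 2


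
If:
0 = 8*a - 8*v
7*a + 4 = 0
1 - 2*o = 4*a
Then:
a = -4/7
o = 23/14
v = -4/7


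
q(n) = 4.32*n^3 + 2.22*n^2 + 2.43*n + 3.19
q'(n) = 12.96*n^2 + 4.44*n + 2.43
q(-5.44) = -639.80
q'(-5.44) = 361.81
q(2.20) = 65.28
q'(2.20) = 74.92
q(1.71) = 35.44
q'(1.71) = 47.92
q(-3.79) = -209.31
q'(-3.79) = 171.76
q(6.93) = 1564.40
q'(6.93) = 655.60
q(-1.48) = -9.55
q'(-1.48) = 24.25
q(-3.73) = -199.17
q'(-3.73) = 166.18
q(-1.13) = -2.95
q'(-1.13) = 13.96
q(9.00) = 3354.16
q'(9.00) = 1092.15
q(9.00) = 3354.16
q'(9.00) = 1092.15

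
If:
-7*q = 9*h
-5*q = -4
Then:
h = -28/45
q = 4/5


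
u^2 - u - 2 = (u - 2)*(u + 1)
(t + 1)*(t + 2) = t^2 + 3*t + 2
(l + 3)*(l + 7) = l^2 + 10*l + 21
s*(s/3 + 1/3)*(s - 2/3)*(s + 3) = s^4/3 + 10*s^3/9 + s^2/9 - 2*s/3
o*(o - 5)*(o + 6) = o^3 + o^2 - 30*o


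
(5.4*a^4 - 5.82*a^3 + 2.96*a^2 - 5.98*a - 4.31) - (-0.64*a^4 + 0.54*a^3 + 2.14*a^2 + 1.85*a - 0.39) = 6.04*a^4 - 6.36*a^3 + 0.82*a^2 - 7.83*a - 3.92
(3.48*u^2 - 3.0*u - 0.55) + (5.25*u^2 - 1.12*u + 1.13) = 8.73*u^2 - 4.12*u + 0.58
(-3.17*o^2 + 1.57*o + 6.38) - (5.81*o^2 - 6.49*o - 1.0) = -8.98*o^2 + 8.06*o + 7.38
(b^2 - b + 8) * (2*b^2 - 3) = 2*b^4 - 2*b^3 + 13*b^2 + 3*b - 24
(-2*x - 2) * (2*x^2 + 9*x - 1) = -4*x^3 - 22*x^2 - 16*x + 2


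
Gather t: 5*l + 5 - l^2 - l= -l^2 + 4*l + 5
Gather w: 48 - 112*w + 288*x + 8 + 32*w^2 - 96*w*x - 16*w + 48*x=32*w^2 + w*(-96*x - 128) + 336*x + 56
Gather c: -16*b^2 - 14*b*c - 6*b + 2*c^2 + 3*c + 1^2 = -16*b^2 - 6*b + 2*c^2 + c*(3 - 14*b) + 1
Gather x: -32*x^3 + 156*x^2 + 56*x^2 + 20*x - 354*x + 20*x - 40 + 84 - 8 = -32*x^3 + 212*x^2 - 314*x + 36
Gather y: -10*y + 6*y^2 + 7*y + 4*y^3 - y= 4*y^3 + 6*y^2 - 4*y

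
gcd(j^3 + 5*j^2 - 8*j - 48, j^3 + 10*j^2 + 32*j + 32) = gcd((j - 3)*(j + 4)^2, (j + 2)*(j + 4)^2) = j^2 + 8*j + 16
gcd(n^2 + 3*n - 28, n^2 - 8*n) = 1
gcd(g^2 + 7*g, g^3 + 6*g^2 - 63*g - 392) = g + 7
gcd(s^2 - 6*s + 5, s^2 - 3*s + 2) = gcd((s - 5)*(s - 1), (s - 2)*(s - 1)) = s - 1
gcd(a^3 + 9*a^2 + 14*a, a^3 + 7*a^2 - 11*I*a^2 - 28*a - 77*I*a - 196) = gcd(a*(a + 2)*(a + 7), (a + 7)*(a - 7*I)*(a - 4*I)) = a + 7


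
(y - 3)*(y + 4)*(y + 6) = y^3 + 7*y^2 - 6*y - 72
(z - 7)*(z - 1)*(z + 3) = z^3 - 5*z^2 - 17*z + 21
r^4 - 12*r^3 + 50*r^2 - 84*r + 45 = (r - 5)*(r - 3)^2*(r - 1)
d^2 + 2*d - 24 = (d - 4)*(d + 6)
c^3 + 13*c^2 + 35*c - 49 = (c - 1)*(c + 7)^2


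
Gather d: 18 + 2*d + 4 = 2*d + 22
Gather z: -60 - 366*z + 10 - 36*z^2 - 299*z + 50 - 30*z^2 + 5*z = -66*z^2 - 660*z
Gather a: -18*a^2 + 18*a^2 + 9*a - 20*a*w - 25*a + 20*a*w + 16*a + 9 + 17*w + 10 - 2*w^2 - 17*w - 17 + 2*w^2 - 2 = 0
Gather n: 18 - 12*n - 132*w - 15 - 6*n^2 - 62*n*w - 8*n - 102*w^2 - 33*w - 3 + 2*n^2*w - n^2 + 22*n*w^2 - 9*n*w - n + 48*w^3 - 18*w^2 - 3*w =n^2*(2*w - 7) + n*(22*w^2 - 71*w - 21) + 48*w^3 - 120*w^2 - 168*w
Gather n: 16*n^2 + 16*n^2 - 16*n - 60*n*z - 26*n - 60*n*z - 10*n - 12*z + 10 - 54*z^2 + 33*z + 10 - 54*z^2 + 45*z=32*n^2 + n*(-120*z - 52) - 108*z^2 + 66*z + 20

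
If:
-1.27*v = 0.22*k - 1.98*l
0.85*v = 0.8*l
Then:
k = 3.78977272727273*v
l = 1.0625*v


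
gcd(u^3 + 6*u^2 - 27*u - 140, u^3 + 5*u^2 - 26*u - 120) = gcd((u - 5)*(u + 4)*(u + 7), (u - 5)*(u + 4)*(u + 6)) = u^2 - u - 20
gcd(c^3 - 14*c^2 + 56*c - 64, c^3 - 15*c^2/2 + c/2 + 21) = c - 2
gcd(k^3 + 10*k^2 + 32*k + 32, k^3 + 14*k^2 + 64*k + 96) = k^2 + 8*k + 16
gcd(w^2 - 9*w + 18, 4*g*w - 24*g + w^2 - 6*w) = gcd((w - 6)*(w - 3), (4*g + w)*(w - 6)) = w - 6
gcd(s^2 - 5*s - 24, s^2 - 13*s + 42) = 1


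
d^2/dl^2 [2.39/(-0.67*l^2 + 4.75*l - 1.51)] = (2.145742*l^2 - 15.21235*l - 2.39*(1.34*l - 4.75)*(2.68*l - 9.5) + 4.835926)/(0.67*l^2 - 4.75*l + 1.51)^3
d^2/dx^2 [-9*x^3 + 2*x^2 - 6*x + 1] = 4 - 54*x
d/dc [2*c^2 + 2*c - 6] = 4*c + 2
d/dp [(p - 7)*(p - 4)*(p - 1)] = 3*p^2 - 24*p + 39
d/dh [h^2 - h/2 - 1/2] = 2*h - 1/2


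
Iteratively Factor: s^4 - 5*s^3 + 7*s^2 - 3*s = (s - 1)*(s^3 - 4*s^2 + 3*s) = (s - 1)^2*(s^2 - 3*s) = s*(s - 1)^2*(s - 3)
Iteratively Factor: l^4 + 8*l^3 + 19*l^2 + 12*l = (l + 1)*(l^3 + 7*l^2 + 12*l) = (l + 1)*(l + 3)*(l^2 + 4*l) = l*(l + 1)*(l + 3)*(l + 4)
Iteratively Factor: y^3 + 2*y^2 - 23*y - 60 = (y + 4)*(y^2 - 2*y - 15) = (y + 3)*(y + 4)*(y - 5)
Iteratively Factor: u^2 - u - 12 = (u + 3)*(u - 4)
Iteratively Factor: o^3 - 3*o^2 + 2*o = (o - 1)*(o^2 - 2*o) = (o - 2)*(o - 1)*(o)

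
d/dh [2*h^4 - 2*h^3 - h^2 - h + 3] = 8*h^3 - 6*h^2 - 2*h - 1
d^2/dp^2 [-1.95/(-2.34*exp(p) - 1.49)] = (10.67742*exp(p) - 6.79887)*exp(p)/(2.34*exp(p) + 1.49)^3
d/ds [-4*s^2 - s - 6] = -8*s - 1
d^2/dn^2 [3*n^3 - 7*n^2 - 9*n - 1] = 18*n - 14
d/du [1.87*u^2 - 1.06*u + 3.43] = 3.74*u - 1.06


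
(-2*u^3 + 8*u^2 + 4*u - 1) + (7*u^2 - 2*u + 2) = -2*u^3 + 15*u^2 + 2*u + 1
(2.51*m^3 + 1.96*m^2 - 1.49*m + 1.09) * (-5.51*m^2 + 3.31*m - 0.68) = -13.8301*m^5 - 2.4915*m^4 + 12.9907*m^3 - 12.2706*m^2 + 4.6211*m - 0.7412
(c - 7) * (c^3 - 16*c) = c^4 - 7*c^3 - 16*c^2 + 112*c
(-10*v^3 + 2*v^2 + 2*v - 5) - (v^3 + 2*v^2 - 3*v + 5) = -11*v^3 + 5*v - 10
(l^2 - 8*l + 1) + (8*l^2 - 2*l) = 9*l^2 - 10*l + 1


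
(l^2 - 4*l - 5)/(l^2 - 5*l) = (l + 1)/l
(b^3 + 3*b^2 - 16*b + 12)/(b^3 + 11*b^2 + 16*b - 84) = (b - 1)/(b + 7)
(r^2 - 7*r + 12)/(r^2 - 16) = (r - 3)/(r + 4)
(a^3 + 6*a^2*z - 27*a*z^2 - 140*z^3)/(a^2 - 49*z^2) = (-a^2 + a*z + 20*z^2)/(-a + 7*z)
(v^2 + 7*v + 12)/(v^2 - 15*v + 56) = (v^2 + 7*v + 12)/(v^2 - 15*v + 56)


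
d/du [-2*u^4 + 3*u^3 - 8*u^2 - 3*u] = -8*u^3 + 9*u^2 - 16*u - 3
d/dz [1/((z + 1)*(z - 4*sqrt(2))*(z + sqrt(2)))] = (-(z + 1)*(z - 4*sqrt(2)) - (z + 1)*(z + sqrt(2)) - (z - 4*sqrt(2))*(z + sqrt(2)))/((z + 1)^2*(z - 4*sqrt(2))^2*(z + sqrt(2))^2)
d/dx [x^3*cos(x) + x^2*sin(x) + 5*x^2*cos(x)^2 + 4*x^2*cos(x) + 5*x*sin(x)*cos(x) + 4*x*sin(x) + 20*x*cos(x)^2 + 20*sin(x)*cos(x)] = -x^3*sin(x) - 5*x^2*sin(2*x) + 4*sqrt(2)*x^2*cos(x + pi/4) + 2*x*sin(x) - 20*x*sin(2*x) + 12*x*cos(x) + 10*x*cos(2*x) + 5*x + 4*sin(x) + 5*sin(2*x)/2 + 30*cos(2*x) + 10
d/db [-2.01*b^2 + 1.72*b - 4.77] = 1.72 - 4.02*b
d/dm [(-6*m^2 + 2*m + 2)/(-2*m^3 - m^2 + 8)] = 2*(2*m*(3*m + 1)*(-3*m^2 + m + 1) + (6*m - 1)*(2*m^3 + m^2 - 8))/(2*m^3 + m^2 - 8)^2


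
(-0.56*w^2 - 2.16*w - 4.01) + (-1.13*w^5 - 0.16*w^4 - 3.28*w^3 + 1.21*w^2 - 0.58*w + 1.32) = -1.13*w^5 - 0.16*w^4 - 3.28*w^3 + 0.65*w^2 - 2.74*w - 2.69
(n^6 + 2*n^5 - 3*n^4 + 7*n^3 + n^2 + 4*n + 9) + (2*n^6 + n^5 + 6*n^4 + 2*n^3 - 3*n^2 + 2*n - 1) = 3*n^6 + 3*n^5 + 3*n^4 + 9*n^3 - 2*n^2 + 6*n + 8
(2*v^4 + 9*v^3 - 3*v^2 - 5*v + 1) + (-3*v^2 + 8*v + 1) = 2*v^4 + 9*v^3 - 6*v^2 + 3*v + 2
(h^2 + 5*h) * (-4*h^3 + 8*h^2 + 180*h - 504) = -4*h^5 - 12*h^4 + 220*h^3 + 396*h^2 - 2520*h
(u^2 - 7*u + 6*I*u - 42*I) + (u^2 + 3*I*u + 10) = 2*u^2 - 7*u + 9*I*u + 10 - 42*I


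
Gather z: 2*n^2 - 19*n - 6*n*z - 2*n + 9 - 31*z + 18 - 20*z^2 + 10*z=2*n^2 - 21*n - 20*z^2 + z*(-6*n - 21) + 27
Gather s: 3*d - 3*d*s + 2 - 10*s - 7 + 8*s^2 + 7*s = 3*d + 8*s^2 + s*(-3*d - 3) - 5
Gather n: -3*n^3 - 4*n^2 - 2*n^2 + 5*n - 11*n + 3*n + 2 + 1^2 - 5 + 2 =-3*n^3 - 6*n^2 - 3*n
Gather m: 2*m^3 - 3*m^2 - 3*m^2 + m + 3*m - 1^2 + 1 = 2*m^3 - 6*m^2 + 4*m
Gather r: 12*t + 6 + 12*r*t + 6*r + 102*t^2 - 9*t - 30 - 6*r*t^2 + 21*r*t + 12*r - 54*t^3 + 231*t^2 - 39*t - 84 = r*(-6*t^2 + 33*t + 18) - 54*t^3 + 333*t^2 - 36*t - 108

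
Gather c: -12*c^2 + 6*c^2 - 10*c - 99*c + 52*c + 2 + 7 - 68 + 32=-6*c^2 - 57*c - 27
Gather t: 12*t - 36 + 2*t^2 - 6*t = 2*t^2 + 6*t - 36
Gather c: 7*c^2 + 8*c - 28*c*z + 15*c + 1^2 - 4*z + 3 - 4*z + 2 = 7*c^2 + c*(23 - 28*z) - 8*z + 6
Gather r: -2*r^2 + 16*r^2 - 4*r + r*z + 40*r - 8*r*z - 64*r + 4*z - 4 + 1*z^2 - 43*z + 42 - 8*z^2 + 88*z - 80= 14*r^2 + r*(-7*z - 28) - 7*z^2 + 49*z - 42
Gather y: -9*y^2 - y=-9*y^2 - y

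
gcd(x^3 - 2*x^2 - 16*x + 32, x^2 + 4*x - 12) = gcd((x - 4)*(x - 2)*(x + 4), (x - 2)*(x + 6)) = x - 2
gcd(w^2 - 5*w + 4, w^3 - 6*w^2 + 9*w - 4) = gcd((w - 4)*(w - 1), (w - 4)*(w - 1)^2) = w^2 - 5*w + 4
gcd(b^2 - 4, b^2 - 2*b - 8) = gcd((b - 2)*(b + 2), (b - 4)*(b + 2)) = b + 2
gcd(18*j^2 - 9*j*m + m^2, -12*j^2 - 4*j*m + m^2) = 6*j - m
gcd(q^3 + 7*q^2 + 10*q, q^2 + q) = q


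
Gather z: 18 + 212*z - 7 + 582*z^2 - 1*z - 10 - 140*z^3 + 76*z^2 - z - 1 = -140*z^3 + 658*z^2 + 210*z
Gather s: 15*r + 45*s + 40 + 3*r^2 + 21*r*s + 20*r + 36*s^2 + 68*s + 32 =3*r^2 + 35*r + 36*s^2 + s*(21*r + 113) + 72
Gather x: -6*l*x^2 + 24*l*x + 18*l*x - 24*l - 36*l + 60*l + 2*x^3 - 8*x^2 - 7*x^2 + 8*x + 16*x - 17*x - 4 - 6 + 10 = 2*x^3 + x^2*(-6*l - 15) + x*(42*l + 7)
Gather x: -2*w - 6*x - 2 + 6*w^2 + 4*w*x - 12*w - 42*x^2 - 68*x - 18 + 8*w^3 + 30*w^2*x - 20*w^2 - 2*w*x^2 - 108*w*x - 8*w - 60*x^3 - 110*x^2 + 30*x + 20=8*w^3 - 14*w^2 - 22*w - 60*x^3 + x^2*(-2*w - 152) + x*(30*w^2 - 104*w - 44)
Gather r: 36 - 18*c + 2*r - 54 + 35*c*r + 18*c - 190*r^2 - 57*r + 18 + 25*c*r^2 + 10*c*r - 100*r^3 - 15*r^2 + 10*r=-100*r^3 + r^2*(25*c - 205) + r*(45*c - 45)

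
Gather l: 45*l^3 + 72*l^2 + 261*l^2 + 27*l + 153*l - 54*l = 45*l^3 + 333*l^2 + 126*l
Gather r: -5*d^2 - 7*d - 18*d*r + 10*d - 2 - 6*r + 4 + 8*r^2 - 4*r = -5*d^2 + 3*d + 8*r^2 + r*(-18*d - 10) + 2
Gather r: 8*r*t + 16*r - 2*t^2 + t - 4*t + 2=r*(8*t + 16) - 2*t^2 - 3*t + 2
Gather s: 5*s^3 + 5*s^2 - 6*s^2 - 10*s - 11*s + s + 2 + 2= 5*s^3 - s^2 - 20*s + 4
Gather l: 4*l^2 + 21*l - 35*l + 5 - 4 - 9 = 4*l^2 - 14*l - 8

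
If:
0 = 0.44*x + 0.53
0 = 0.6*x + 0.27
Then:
No Solution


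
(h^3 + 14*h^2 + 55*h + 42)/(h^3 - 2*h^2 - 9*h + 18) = (h^3 + 14*h^2 + 55*h + 42)/(h^3 - 2*h^2 - 9*h + 18)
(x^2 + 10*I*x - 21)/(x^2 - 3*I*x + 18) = (x + 7*I)/(x - 6*I)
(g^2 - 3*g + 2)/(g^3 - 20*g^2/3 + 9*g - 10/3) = 3*(g - 2)/(3*g^2 - 17*g + 10)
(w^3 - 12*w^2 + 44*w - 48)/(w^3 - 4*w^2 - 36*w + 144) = (w - 2)/(w + 6)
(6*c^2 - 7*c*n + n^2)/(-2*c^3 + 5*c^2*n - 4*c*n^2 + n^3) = (-6*c + n)/(2*c^2 - 3*c*n + n^2)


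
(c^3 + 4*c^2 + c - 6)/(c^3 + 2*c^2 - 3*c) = (c + 2)/c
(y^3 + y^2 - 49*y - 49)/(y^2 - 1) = (y^2 - 49)/(y - 1)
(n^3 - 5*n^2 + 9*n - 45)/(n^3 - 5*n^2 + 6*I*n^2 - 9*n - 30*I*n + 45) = (n - 3*I)/(n + 3*I)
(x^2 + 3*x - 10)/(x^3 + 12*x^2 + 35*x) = (x - 2)/(x*(x + 7))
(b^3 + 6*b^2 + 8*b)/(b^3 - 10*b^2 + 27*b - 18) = b*(b^2 + 6*b + 8)/(b^3 - 10*b^2 + 27*b - 18)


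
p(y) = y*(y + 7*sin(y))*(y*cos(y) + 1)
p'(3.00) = 10.28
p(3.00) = -23.57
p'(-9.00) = -158.24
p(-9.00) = 984.08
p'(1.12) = 13.03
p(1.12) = 12.37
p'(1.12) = 13.03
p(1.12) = 12.37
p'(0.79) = 16.90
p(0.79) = 7.08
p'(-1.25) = -15.80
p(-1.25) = 5.98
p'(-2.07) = -45.72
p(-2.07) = 33.86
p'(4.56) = -47.66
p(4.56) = -3.31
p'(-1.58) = -31.75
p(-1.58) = 13.75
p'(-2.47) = -26.67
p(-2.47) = 49.46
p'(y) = y*(y + 7*sin(y))*(-y*sin(y) + cos(y)) + y*(y*cos(y) + 1)*(7*cos(y) + 1) + (y + 7*sin(y))*(y*cos(y) + 1) = -y^3*sin(y) + 3*y^2*cos(y) + 7*y^2*cos(2*y) + 7*y*sin(2*y) + 7*y*cos(y) + 2*y + 7*sin(y)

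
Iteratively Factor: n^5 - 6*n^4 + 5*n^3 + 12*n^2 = (n - 3)*(n^4 - 3*n^3 - 4*n^2) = (n - 3)*(n + 1)*(n^3 - 4*n^2) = n*(n - 3)*(n + 1)*(n^2 - 4*n) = n*(n - 4)*(n - 3)*(n + 1)*(n)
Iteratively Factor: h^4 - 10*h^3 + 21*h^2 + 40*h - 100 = (h - 5)*(h^3 - 5*h^2 - 4*h + 20) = (h - 5)*(h - 2)*(h^2 - 3*h - 10) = (h - 5)^2*(h - 2)*(h + 2)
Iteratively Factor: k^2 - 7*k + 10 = (k - 5)*(k - 2)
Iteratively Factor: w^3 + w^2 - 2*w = (w + 2)*(w^2 - w) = (w - 1)*(w + 2)*(w)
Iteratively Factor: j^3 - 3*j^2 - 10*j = (j - 5)*(j^2 + 2*j) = j*(j - 5)*(j + 2)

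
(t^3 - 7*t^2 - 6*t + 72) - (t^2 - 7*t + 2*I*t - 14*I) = t^3 - 8*t^2 + t - 2*I*t + 72 + 14*I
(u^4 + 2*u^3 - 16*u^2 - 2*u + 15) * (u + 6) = u^5 + 8*u^4 - 4*u^3 - 98*u^2 + 3*u + 90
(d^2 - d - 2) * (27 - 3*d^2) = -3*d^4 + 3*d^3 + 33*d^2 - 27*d - 54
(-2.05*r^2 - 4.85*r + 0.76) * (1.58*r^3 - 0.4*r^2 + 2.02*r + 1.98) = -3.239*r^5 - 6.843*r^4 - 1.0002*r^3 - 14.16*r^2 - 8.0678*r + 1.5048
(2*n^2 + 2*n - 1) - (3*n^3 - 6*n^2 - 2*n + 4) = -3*n^3 + 8*n^2 + 4*n - 5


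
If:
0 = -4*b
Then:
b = 0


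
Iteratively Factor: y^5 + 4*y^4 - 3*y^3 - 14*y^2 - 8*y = (y)*(y^4 + 4*y^3 - 3*y^2 - 14*y - 8) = y*(y + 1)*(y^3 + 3*y^2 - 6*y - 8) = y*(y + 1)*(y + 4)*(y^2 - y - 2) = y*(y + 1)^2*(y + 4)*(y - 2)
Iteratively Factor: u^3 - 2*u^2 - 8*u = (u)*(u^2 - 2*u - 8) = u*(u + 2)*(u - 4)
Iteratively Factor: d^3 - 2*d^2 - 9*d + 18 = (d + 3)*(d^2 - 5*d + 6) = (d - 3)*(d + 3)*(d - 2)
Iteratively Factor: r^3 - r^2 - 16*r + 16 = (r + 4)*(r^2 - 5*r + 4) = (r - 1)*(r + 4)*(r - 4)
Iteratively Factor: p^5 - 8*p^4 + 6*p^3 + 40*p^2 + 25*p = (p - 5)*(p^4 - 3*p^3 - 9*p^2 - 5*p) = (p - 5)*(p + 1)*(p^3 - 4*p^2 - 5*p) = (p - 5)*(p + 1)^2*(p^2 - 5*p) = p*(p - 5)*(p + 1)^2*(p - 5)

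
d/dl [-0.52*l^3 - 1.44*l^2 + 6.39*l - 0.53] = -1.56*l^2 - 2.88*l + 6.39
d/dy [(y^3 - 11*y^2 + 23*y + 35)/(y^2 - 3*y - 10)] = (y^2 + 4*y - 5)/(y^2 + 4*y + 4)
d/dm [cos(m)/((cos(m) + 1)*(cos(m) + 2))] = (cos(m)^2 - 2)*sin(m)/((cos(m) + 1)^2*(cos(m) + 2)^2)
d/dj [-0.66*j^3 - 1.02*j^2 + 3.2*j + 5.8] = -1.98*j^2 - 2.04*j + 3.2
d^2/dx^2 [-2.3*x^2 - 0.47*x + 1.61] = -4.60000000000000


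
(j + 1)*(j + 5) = j^2 + 6*j + 5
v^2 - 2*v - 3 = (v - 3)*(v + 1)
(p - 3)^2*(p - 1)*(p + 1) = p^4 - 6*p^3 + 8*p^2 + 6*p - 9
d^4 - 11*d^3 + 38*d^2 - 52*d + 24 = (d - 6)*(d - 2)^2*(d - 1)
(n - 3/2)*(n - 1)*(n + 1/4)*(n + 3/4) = n^4 - 3*n^3/2 - 13*n^2/16 + 33*n/32 + 9/32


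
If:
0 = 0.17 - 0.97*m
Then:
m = 0.18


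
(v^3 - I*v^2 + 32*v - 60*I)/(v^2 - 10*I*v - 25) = (v^2 + 4*I*v + 12)/(v - 5*I)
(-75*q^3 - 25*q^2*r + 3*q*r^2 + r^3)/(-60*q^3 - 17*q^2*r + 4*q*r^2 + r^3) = (5*q - r)/(4*q - r)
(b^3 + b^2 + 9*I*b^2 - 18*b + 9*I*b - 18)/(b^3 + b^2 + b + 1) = (b^2 + 9*I*b - 18)/(b^2 + 1)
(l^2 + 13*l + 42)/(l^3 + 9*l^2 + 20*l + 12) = (l + 7)/(l^2 + 3*l + 2)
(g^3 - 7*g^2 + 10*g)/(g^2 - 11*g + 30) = g*(g - 2)/(g - 6)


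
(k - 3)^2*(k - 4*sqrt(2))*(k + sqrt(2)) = k^4 - 6*k^3 - 3*sqrt(2)*k^3 + k^2 + 18*sqrt(2)*k^2 - 27*sqrt(2)*k + 48*k - 72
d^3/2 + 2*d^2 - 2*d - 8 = (d/2 + 1)*(d - 2)*(d + 4)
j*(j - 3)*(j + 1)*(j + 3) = j^4 + j^3 - 9*j^2 - 9*j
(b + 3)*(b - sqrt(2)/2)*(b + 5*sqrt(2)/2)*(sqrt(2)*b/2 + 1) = sqrt(2)*b^4/2 + 3*sqrt(2)*b^3/2 + 3*b^3 + 3*sqrt(2)*b^2/4 + 9*b^2 - 5*b/2 + 9*sqrt(2)*b/4 - 15/2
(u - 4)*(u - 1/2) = u^2 - 9*u/2 + 2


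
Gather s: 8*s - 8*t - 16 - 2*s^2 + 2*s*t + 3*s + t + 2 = -2*s^2 + s*(2*t + 11) - 7*t - 14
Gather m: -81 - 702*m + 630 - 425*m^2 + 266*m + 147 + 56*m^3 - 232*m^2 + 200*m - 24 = 56*m^3 - 657*m^2 - 236*m + 672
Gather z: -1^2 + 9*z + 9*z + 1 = 18*z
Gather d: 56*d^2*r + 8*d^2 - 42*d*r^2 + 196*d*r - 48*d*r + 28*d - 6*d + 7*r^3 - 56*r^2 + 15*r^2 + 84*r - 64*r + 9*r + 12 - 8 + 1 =d^2*(56*r + 8) + d*(-42*r^2 + 148*r + 22) + 7*r^3 - 41*r^2 + 29*r + 5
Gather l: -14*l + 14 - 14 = -14*l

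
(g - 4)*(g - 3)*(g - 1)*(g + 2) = g^4 - 6*g^3 + 3*g^2 + 26*g - 24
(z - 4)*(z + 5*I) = z^2 - 4*z + 5*I*z - 20*I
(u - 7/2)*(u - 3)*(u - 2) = u^3 - 17*u^2/2 + 47*u/2 - 21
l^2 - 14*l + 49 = (l - 7)^2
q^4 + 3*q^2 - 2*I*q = q*(q - I)^2*(q + 2*I)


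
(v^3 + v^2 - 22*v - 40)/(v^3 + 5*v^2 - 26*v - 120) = (v + 2)/(v + 6)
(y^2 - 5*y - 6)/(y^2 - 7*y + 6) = (y + 1)/(y - 1)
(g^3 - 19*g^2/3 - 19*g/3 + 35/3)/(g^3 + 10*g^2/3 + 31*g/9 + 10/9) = 3*(g^2 - 8*g + 7)/(3*g^2 + 5*g + 2)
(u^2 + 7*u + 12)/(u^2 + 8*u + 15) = (u + 4)/(u + 5)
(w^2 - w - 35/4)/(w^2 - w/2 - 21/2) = (w + 5/2)/(w + 3)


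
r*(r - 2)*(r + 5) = r^3 + 3*r^2 - 10*r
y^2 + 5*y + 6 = (y + 2)*(y + 3)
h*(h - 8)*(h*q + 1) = h^3*q - 8*h^2*q + h^2 - 8*h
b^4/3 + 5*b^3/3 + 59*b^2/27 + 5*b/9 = b*(b/3 + 1)*(b + 1/3)*(b + 5/3)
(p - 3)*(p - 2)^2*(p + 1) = p^4 - 6*p^3 + 9*p^2 + 4*p - 12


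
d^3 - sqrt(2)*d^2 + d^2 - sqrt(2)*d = d*(d + 1)*(d - sqrt(2))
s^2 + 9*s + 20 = (s + 4)*(s + 5)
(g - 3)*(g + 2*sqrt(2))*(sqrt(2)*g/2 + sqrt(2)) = sqrt(2)*g^3/2 - sqrt(2)*g^2/2 + 2*g^2 - 3*sqrt(2)*g - 2*g - 12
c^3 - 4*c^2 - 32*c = c*(c - 8)*(c + 4)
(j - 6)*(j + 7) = j^2 + j - 42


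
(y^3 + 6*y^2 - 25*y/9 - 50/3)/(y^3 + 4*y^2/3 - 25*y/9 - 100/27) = 3*(y + 6)/(3*y + 4)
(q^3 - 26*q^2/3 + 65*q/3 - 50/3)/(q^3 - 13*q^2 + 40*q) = (3*q^2 - 11*q + 10)/(3*q*(q - 8))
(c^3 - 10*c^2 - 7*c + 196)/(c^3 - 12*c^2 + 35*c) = (c^2 - 3*c - 28)/(c*(c - 5))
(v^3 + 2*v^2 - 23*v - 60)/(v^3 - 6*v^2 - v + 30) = (v^2 + 7*v + 12)/(v^2 - v - 6)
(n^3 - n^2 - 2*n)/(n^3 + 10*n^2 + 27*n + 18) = n*(n - 2)/(n^2 + 9*n + 18)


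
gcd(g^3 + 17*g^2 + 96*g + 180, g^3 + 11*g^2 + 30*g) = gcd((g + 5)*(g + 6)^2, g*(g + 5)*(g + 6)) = g^2 + 11*g + 30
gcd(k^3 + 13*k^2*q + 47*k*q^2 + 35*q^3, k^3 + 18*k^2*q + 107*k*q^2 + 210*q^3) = k^2 + 12*k*q + 35*q^2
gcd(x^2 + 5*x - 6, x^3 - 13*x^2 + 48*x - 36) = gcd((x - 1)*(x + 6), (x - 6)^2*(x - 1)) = x - 1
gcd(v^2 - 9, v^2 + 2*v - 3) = v + 3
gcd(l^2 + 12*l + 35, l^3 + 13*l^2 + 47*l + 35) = l^2 + 12*l + 35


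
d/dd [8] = 0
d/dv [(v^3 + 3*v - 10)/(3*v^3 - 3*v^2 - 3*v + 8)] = 3*(-v^4 - 8*v^3 + 41*v^2 - 20*v - 2)/(9*v^6 - 18*v^5 - 9*v^4 + 66*v^3 - 39*v^2 - 48*v + 64)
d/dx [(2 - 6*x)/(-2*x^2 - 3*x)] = 2*(-6*x^2 + 4*x + 3)/(x^2*(4*x^2 + 12*x + 9))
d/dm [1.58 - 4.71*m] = -4.71000000000000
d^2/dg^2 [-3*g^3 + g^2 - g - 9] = 2 - 18*g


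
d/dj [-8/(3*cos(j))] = -8*sin(j)/(3*cos(j)^2)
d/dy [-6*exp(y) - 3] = -6*exp(y)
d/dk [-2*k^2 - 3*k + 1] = -4*k - 3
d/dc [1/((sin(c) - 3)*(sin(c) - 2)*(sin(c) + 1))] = (-3*sin(c)^2 + 8*sin(c) - 1)*cos(c)/((sin(c) - 3)^2*(sin(c) - 2)^2*(sin(c) + 1)^2)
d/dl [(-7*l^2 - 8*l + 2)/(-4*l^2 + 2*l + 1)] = 2*(-23*l^2 + l - 6)/(16*l^4 - 16*l^3 - 4*l^2 + 4*l + 1)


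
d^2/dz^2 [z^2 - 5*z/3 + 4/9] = 2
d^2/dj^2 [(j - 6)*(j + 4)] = 2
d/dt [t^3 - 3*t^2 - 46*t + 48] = 3*t^2 - 6*t - 46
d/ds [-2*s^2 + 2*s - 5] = 2 - 4*s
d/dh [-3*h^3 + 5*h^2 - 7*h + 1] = -9*h^2 + 10*h - 7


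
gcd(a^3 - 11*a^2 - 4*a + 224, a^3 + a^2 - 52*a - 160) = a^2 - 4*a - 32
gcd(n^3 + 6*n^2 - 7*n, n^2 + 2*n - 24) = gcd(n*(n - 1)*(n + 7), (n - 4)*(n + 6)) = 1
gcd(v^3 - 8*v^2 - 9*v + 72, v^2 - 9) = v^2 - 9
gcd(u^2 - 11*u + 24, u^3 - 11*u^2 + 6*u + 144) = u - 8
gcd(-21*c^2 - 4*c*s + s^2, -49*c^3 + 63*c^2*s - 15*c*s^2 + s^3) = -7*c + s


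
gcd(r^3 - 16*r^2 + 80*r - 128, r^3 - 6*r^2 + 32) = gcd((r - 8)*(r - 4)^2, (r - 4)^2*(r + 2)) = r^2 - 8*r + 16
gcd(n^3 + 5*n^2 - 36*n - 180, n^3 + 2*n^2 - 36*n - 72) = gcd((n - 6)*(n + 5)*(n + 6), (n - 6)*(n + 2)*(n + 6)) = n^2 - 36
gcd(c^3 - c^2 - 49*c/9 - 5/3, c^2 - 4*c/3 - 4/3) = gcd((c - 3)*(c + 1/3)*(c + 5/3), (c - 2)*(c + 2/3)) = 1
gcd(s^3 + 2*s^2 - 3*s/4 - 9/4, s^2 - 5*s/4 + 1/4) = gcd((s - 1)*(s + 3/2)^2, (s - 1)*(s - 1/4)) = s - 1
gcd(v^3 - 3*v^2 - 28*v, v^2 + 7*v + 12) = v + 4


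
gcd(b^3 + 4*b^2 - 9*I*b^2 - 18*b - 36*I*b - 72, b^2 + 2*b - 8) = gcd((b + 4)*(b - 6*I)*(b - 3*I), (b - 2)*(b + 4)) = b + 4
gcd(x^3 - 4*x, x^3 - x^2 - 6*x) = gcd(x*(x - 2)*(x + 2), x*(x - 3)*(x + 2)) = x^2 + 2*x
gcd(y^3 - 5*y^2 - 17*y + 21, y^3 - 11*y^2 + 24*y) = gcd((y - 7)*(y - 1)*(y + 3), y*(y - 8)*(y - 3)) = 1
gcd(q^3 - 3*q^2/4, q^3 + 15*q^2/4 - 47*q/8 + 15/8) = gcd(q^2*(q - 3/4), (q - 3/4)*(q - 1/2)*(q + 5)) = q - 3/4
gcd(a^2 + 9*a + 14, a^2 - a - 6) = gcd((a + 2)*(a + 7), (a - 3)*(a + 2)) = a + 2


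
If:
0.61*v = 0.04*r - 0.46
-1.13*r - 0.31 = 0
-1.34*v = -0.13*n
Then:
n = -7.96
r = -0.27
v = -0.77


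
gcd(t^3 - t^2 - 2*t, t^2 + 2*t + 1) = t + 1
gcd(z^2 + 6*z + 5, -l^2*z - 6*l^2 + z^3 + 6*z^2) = 1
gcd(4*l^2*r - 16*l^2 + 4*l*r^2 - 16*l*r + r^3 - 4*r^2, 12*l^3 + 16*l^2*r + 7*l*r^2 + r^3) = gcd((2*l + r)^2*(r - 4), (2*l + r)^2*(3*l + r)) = 4*l^2 + 4*l*r + r^2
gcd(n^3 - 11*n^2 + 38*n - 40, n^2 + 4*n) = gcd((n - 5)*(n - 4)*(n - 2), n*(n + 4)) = 1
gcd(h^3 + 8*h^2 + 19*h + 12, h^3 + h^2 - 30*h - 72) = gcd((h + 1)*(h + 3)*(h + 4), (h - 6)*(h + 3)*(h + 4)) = h^2 + 7*h + 12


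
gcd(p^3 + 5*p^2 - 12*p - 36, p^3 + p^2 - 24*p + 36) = p^2 + 3*p - 18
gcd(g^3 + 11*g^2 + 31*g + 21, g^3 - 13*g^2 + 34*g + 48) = g + 1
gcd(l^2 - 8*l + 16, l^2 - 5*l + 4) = l - 4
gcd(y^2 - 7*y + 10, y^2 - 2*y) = y - 2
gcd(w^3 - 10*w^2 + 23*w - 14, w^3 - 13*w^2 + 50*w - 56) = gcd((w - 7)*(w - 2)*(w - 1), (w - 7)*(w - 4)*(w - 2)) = w^2 - 9*w + 14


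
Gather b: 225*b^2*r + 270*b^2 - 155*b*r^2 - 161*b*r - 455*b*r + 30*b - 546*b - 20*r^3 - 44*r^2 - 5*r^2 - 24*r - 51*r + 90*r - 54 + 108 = b^2*(225*r + 270) + b*(-155*r^2 - 616*r - 516) - 20*r^3 - 49*r^2 + 15*r + 54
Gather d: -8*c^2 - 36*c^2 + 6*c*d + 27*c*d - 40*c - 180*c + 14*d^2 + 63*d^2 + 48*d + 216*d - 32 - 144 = -44*c^2 - 220*c + 77*d^2 + d*(33*c + 264) - 176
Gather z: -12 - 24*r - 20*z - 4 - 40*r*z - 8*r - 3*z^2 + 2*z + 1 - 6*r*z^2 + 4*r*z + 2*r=-30*r + z^2*(-6*r - 3) + z*(-36*r - 18) - 15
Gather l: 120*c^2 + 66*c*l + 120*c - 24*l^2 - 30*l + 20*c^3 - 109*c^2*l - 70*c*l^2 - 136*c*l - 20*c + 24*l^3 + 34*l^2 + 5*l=20*c^3 + 120*c^2 + 100*c + 24*l^3 + l^2*(10 - 70*c) + l*(-109*c^2 - 70*c - 25)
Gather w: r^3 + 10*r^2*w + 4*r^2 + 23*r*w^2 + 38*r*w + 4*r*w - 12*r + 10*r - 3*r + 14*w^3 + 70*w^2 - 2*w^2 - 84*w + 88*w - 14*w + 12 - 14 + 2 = r^3 + 4*r^2 - 5*r + 14*w^3 + w^2*(23*r + 68) + w*(10*r^2 + 42*r - 10)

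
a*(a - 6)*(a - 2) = a^3 - 8*a^2 + 12*a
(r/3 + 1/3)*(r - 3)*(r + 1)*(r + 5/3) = r^4/3 + 2*r^3/9 - 20*r^2/9 - 34*r/9 - 5/3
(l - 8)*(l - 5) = l^2 - 13*l + 40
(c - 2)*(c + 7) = c^2 + 5*c - 14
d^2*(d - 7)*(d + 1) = d^4 - 6*d^3 - 7*d^2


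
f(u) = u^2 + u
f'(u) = 2*u + 1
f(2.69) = 9.93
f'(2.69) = 6.38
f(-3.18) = 6.93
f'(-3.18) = -5.36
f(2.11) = 6.56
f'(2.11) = 5.22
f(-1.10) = 0.11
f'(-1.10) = -1.20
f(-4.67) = 17.14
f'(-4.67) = -8.34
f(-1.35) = 0.47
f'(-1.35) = -1.70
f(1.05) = 2.15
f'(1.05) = 3.10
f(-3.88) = 11.17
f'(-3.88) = -6.76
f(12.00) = 156.00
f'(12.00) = 25.00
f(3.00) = 12.00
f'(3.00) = 7.00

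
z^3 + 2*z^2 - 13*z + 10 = (z - 2)*(z - 1)*(z + 5)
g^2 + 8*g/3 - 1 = (g - 1/3)*(g + 3)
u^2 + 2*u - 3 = (u - 1)*(u + 3)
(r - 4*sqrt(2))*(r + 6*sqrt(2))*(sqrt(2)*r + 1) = sqrt(2)*r^3 + 5*r^2 - 46*sqrt(2)*r - 48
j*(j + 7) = j^2 + 7*j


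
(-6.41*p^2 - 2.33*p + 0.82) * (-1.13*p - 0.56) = 7.2433*p^3 + 6.2225*p^2 + 0.3782*p - 0.4592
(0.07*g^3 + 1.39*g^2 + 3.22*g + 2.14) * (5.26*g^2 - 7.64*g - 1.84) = 0.3682*g^5 + 6.7766*g^4 + 6.1888*g^3 - 15.902*g^2 - 22.2744*g - 3.9376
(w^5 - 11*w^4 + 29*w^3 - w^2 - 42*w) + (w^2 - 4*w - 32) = w^5 - 11*w^4 + 29*w^3 - 46*w - 32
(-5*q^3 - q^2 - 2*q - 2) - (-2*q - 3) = -5*q^3 - q^2 + 1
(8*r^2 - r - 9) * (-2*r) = -16*r^3 + 2*r^2 + 18*r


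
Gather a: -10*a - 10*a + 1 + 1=2 - 20*a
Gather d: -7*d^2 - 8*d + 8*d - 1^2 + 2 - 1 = -7*d^2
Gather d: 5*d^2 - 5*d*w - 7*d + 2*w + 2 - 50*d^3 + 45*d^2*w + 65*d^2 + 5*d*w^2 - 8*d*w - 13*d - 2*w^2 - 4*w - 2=-50*d^3 + d^2*(45*w + 70) + d*(5*w^2 - 13*w - 20) - 2*w^2 - 2*w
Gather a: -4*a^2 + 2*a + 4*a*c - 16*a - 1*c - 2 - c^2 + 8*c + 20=-4*a^2 + a*(4*c - 14) - c^2 + 7*c + 18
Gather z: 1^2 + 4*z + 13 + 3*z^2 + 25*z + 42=3*z^2 + 29*z + 56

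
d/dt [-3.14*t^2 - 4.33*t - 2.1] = -6.28*t - 4.33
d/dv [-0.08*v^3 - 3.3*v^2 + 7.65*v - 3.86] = -0.24*v^2 - 6.6*v + 7.65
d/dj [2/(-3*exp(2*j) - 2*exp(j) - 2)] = (12*exp(j) + 4)*exp(j)/(3*exp(2*j) + 2*exp(j) + 2)^2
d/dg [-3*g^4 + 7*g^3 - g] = -12*g^3 + 21*g^2 - 1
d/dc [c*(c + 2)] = 2*c + 2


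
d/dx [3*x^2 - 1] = 6*x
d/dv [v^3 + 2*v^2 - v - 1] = 3*v^2 + 4*v - 1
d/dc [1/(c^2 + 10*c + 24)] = 2*(-c - 5)/(c^2 + 10*c + 24)^2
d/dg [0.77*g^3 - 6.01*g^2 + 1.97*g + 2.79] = 2.31*g^2 - 12.02*g + 1.97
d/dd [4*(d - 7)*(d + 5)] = 8*d - 8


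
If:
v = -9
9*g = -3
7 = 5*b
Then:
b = 7/5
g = -1/3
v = -9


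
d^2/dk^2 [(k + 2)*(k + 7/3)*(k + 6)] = 6*k + 62/3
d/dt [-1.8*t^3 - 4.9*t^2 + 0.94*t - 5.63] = -5.4*t^2 - 9.8*t + 0.94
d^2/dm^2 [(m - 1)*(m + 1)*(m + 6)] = 6*m + 12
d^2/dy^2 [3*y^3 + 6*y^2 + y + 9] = 18*y + 12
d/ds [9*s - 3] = 9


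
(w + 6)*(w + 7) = w^2 + 13*w + 42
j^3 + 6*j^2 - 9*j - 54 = (j - 3)*(j + 3)*(j + 6)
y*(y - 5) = y^2 - 5*y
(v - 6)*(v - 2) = v^2 - 8*v + 12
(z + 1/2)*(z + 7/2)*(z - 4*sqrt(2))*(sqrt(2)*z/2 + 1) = sqrt(2)*z^4/2 - 3*z^3 + 2*sqrt(2)*z^3 - 12*z^2 - 25*sqrt(2)*z^2/8 - 16*sqrt(2)*z - 21*z/4 - 7*sqrt(2)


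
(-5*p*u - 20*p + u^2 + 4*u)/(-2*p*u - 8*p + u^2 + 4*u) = (5*p - u)/(2*p - u)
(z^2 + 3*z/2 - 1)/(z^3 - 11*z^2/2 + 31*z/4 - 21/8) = 4*(z + 2)/(4*z^2 - 20*z + 21)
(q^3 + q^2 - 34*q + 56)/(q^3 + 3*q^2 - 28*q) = (q - 2)/q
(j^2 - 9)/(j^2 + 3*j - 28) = (j^2 - 9)/(j^2 + 3*j - 28)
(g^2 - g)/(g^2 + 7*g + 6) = g*(g - 1)/(g^2 + 7*g + 6)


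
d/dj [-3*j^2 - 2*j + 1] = -6*j - 2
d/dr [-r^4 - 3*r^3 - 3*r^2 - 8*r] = -4*r^3 - 9*r^2 - 6*r - 8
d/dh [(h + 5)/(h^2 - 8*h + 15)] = (h^2 - 8*h - 2*(h - 4)*(h + 5) + 15)/(h^2 - 8*h + 15)^2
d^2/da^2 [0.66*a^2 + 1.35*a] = 1.32000000000000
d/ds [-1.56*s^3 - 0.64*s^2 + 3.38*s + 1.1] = -4.68*s^2 - 1.28*s + 3.38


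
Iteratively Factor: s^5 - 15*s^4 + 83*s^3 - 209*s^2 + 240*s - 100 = (s - 2)*(s^4 - 13*s^3 + 57*s^2 - 95*s + 50) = (s - 5)*(s - 2)*(s^3 - 8*s^2 + 17*s - 10) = (s - 5)*(s - 2)*(s - 1)*(s^2 - 7*s + 10) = (s - 5)*(s - 2)^2*(s - 1)*(s - 5)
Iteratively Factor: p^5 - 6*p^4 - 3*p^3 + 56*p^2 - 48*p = (p + 3)*(p^4 - 9*p^3 + 24*p^2 - 16*p) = (p - 4)*(p + 3)*(p^3 - 5*p^2 + 4*p) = p*(p - 4)*(p + 3)*(p^2 - 5*p + 4) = p*(p - 4)*(p - 1)*(p + 3)*(p - 4)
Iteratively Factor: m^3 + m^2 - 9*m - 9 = (m + 1)*(m^2 - 9) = (m + 1)*(m + 3)*(m - 3)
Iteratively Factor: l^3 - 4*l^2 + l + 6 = (l + 1)*(l^2 - 5*l + 6) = (l - 2)*(l + 1)*(l - 3)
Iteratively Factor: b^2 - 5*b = (b)*(b - 5)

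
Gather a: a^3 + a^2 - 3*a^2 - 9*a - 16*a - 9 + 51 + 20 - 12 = a^3 - 2*a^2 - 25*a + 50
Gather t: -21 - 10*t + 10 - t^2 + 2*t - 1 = -t^2 - 8*t - 12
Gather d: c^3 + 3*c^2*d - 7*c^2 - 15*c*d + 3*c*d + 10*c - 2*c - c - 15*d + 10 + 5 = c^3 - 7*c^2 + 7*c + d*(3*c^2 - 12*c - 15) + 15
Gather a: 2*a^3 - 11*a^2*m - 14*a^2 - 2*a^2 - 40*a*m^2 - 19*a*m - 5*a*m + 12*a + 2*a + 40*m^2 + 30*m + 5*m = 2*a^3 + a^2*(-11*m - 16) + a*(-40*m^2 - 24*m + 14) + 40*m^2 + 35*m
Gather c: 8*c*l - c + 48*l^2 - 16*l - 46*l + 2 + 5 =c*(8*l - 1) + 48*l^2 - 62*l + 7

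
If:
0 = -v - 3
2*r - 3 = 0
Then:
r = 3/2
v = -3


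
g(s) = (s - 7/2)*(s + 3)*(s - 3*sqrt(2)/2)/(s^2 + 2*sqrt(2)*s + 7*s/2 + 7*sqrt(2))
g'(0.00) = -2.39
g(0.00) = 2.25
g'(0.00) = -2.39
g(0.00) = 2.25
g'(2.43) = -0.12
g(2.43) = -0.06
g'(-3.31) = -845.04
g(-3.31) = 125.31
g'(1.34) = -0.71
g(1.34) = 0.36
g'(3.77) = 0.26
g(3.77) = 0.06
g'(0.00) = -2.39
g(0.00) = 2.25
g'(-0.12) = -2.66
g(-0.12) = 2.55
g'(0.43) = -1.65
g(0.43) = 1.39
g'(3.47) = 0.20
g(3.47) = -0.00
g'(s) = (s - 7/2)*(s + 3)*(s - 3*sqrt(2)/2)*(-2*s - 7/2 - 2*sqrt(2))/(s^2 + 2*sqrt(2)*s + 7*s/2 + 7*sqrt(2))^2 + (s - 7/2)*(s + 3)/(s^2 + 2*sqrt(2)*s + 7*s/2 + 7*sqrt(2)) + (s - 7/2)*(s - 3*sqrt(2)/2)/(s^2 + 2*sqrt(2)*s + 7*s/2 + 7*sqrt(2)) + (s + 3)*(s - 3*sqrt(2)/2)/(s^2 + 2*sqrt(2)*s + 7*s/2 + 7*sqrt(2))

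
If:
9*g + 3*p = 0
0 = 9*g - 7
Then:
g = 7/9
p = -7/3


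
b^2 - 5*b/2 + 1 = (b - 2)*(b - 1/2)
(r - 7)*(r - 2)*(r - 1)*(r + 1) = r^4 - 9*r^3 + 13*r^2 + 9*r - 14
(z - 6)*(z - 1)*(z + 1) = z^3 - 6*z^2 - z + 6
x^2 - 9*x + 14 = (x - 7)*(x - 2)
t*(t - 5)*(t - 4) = t^3 - 9*t^2 + 20*t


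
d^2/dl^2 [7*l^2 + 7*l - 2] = 14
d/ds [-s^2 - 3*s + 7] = -2*s - 3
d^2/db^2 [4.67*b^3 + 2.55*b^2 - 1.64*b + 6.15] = 28.02*b + 5.1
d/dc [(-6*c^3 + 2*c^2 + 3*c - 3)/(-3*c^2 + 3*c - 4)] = (18*c^4 - 36*c^3 + 87*c^2 - 34*c - 3)/(9*c^4 - 18*c^3 + 33*c^2 - 24*c + 16)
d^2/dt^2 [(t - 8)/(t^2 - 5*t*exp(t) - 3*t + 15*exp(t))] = (2*(t - 8)*(5*t*exp(t) - 2*t - 10*exp(t) + 3)^2 + (t^2 - 5*t*exp(t) - 3*t + 15*exp(t))*(10*t*exp(t) - 4*t - (t - 8)*(-5*t*exp(t) + 5*exp(t) + 2) - 20*exp(t) + 6))/(t^2 - 5*t*exp(t) - 3*t + 15*exp(t))^3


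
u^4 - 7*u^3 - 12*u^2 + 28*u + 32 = (u - 8)*(u - 2)*(u + 1)*(u + 2)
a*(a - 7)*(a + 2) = a^3 - 5*a^2 - 14*a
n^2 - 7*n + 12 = (n - 4)*(n - 3)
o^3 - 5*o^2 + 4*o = o*(o - 4)*(o - 1)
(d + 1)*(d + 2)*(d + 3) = d^3 + 6*d^2 + 11*d + 6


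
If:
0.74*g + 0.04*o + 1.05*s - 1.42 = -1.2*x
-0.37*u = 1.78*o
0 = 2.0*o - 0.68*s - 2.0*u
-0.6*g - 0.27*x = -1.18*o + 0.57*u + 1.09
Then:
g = -0.698330735307189*x - 1.02489166170607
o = 0.121123243592374 - 0.0379888528377867*x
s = 2.07007133325599 - 0.649253049294446*x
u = 0.182757183922325*x - 0.582701009714664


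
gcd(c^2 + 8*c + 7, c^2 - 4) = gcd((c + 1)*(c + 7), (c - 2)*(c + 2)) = 1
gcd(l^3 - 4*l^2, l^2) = l^2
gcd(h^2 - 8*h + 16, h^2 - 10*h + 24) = h - 4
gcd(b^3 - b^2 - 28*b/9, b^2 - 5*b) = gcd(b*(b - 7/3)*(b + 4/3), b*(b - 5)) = b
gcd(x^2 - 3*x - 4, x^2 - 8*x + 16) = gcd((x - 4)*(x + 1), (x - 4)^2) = x - 4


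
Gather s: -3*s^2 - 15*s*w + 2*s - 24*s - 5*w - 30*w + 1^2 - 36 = -3*s^2 + s*(-15*w - 22) - 35*w - 35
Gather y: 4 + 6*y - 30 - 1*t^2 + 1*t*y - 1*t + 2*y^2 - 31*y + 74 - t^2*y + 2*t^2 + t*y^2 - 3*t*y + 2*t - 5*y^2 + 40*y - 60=t^2 + t + y^2*(t - 3) + y*(-t^2 - 2*t + 15) - 12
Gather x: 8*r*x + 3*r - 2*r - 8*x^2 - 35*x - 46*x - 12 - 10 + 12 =r - 8*x^2 + x*(8*r - 81) - 10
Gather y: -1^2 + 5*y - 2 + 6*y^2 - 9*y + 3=6*y^2 - 4*y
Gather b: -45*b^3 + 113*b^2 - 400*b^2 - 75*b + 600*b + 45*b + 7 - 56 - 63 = -45*b^3 - 287*b^2 + 570*b - 112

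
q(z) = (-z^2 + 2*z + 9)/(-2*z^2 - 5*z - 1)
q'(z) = (2 - 2*z)/(-2*z^2 - 5*z - 1) + (4*z + 5)*(-z^2 + 2*z + 9)/(-2*z^2 - 5*z - 1)^2 = (9*z^2 + 38*z + 43)/(4*z^4 + 20*z^3 + 29*z^2 + 10*z + 1)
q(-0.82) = 3.81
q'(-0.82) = 5.81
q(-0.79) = 3.99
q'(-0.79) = 6.42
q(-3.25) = 1.37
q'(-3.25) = 0.42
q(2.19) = -0.40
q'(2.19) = 0.37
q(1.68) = -0.63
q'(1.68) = 0.58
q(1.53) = -0.73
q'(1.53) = 0.69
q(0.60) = -2.08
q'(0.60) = 3.10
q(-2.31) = 7.82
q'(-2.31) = 217.30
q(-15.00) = 0.65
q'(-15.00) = 0.01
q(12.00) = 0.32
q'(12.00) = 0.01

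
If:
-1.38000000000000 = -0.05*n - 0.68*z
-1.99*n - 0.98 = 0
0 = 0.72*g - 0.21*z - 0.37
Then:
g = 1.12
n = -0.49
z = 2.07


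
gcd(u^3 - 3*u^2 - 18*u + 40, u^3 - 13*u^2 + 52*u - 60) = u^2 - 7*u + 10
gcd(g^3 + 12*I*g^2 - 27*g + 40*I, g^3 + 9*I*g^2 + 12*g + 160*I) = g^2 + 13*I*g - 40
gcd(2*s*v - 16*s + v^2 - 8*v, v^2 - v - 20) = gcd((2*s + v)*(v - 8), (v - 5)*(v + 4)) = 1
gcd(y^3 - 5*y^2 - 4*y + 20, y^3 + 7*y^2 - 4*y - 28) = y^2 - 4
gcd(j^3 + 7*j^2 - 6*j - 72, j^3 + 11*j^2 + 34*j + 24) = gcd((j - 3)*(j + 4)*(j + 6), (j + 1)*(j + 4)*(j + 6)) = j^2 + 10*j + 24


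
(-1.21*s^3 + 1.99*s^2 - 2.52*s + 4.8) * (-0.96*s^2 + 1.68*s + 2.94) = 1.1616*s^5 - 3.9432*s^4 + 2.205*s^3 - 2.991*s^2 + 0.6552*s + 14.112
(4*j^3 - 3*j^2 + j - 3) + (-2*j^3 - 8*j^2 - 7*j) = 2*j^3 - 11*j^2 - 6*j - 3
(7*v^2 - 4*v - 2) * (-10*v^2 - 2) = -70*v^4 + 40*v^3 + 6*v^2 + 8*v + 4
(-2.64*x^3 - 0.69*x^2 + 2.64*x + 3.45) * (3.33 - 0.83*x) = 2.1912*x^4 - 8.2185*x^3 - 4.4889*x^2 + 5.9277*x + 11.4885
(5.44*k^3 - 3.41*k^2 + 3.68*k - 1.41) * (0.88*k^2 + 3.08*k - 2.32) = 4.7872*k^5 + 13.7544*k^4 - 19.8852*k^3 + 18.0048*k^2 - 12.8804*k + 3.2712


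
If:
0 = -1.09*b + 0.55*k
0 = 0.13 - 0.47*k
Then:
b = 0.14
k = 0.28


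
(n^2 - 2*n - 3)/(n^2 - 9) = (n + 1)/(n + 3)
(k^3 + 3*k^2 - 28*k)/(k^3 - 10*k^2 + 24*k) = (k + 7)/(k - 6)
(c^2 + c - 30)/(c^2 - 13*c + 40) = (c + 6)/(c - 8)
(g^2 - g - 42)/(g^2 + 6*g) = (g - 7)/g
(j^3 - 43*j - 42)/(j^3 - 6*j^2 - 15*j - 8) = (j^2 - j - 42)/(j^2 - 7*j - 8)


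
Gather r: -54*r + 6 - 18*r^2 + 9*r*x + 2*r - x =-18*r^2 + r*(9*x - 52) - x + 6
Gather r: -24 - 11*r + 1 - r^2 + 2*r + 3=-r^2 - 9*r - 20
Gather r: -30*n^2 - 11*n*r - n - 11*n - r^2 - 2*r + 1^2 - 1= -30*n^2 - 12*n - r^2 + r*(-11*n - 2)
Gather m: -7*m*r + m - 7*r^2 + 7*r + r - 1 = m*(1 - 7*r) - 7*r^2 + 8*r - 1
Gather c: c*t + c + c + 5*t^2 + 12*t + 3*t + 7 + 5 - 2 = c*(t + 2) + 5*t^2 + 15*t + 10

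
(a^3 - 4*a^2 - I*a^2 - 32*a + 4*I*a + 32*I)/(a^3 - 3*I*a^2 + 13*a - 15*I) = (a^2 - 4*a - 32)/(a^2 - 2*I*a + 15)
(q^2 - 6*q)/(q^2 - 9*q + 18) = q/(q - 3)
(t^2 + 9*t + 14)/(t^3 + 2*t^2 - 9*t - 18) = (t + 7)/(t^2 - 9)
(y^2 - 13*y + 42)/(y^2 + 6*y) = (y^2 - 13*y + 42)/(y*(y + 6))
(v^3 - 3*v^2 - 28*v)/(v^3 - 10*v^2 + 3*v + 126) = v*(v + 4)/(v^2 - 3*v - 18)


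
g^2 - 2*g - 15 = (g - 5)*(g + 3)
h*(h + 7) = h^2 + 7*h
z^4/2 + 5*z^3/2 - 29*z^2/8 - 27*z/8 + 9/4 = (z/2 + 1/2)*(z - 3/2)*(z - 1/2)*(z + 6)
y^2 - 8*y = y*(y - 8)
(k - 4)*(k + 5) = k^2 + k - 20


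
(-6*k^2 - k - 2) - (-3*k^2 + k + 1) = -3*k^2 - 2*k - 3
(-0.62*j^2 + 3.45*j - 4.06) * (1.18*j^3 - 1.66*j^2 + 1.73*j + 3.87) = -0.7316*j^5 + 5.1002*j^4 - 11.5904*j^3 + 10.3087*j^2 + 6.3277*j - 15.7122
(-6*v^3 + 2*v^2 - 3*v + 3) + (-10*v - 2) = -6*v^3 + 2*v^2 - 13*v + 1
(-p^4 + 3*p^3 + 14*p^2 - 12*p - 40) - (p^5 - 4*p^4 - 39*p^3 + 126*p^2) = -p^5 + 3*p^4 + 42*p^3 - 112*p^2 - 12*p - 40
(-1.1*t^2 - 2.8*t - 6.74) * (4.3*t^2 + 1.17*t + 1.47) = -4.73*t^4 - 13.327*t^3 - 33.875*t^2 - 12.0018*t - 9.9078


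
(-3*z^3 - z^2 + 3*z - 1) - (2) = -3*z^3 - z^2 + 3*z - 3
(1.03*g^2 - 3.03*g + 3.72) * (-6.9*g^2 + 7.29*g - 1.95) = -7.107*g^4 + 28.4157*g^3 - 49.7652*g^2 + 33.0273*g - 7.254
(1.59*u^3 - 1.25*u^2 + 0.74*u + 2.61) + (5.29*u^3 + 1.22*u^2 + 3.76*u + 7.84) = 6.88*u^3 - 0.03*u^2 + 4.5*u + 10.45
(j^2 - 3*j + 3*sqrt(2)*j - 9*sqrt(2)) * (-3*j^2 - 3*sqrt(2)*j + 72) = -3*j^4 - 12*sqrt(2)*j^3 + 9*j^3 + 36*sqrt(2)*j^2 + 54*j^2 - 162*j + 216*sqrt(2)*j - 648*sqrt(2)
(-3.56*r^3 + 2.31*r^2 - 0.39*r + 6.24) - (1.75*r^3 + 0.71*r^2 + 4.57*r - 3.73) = -5.31*r^3 + 1.6*r^2 - 4.96*r + 9.97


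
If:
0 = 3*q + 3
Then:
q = -1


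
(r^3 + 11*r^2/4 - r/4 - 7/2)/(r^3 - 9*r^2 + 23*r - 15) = (4*r^2 + 15*r + 14)/(4*(r^2 - 8*r + 15))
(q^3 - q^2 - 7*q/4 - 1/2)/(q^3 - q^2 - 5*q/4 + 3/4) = (4*q^3 - 4*q^2 - 7*q - 2)/(4*q^3 - 4*q^2 - 5*q + 3)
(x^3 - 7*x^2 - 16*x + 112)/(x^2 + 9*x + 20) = (x^2 - 11*x + 28)/(x + 5)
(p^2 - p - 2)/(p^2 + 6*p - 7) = (p^2 - p - 2)/(p^2 + 6*p - 7)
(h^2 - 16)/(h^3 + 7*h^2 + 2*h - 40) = (h - 4)/(h^2 + 3*h - 10)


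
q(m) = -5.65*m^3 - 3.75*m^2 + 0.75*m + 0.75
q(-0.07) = 0.68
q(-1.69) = 16.04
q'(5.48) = -549.37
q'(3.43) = -224.39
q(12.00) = -10293.45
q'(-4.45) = -301.53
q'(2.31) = -107.02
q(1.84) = -45.76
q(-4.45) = 421.04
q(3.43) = -268.79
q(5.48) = -1037.56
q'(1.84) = -70.44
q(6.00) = -1350.15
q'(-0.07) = 1.19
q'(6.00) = -654.45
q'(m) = -16.95*m^2 - 7.5*m + 0.75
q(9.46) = -5110.99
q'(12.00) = -2530.05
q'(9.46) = -1587.08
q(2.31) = -87.17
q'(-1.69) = -34.99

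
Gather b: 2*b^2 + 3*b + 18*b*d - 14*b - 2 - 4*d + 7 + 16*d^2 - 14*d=2*b^2 + b*(18*d - 11) + 16*d^2 - 18*d + 5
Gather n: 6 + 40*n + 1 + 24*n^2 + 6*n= 24*n^2 + 46*n + 7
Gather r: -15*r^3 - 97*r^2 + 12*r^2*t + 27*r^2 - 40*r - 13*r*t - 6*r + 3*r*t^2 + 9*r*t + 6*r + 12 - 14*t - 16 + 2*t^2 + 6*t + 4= -15*r^3 + r^2*(12*t - 70) + r*(3*t^2 - 4*t - 40) + 2*t^2 - 8*t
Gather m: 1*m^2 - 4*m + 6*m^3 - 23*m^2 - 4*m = 6*m^3 - 22*m^2 - 8*m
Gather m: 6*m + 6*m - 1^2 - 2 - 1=12*m - 4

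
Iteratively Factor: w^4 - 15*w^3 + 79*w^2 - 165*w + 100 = (w - 1)*(w^3 - 14*w^2 + 65*w - 100) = (w - 4)*(w - 1)*(w^2 - 10*w + 25) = (w - 5)*(w - 4)*(w - 1)*(w - 5)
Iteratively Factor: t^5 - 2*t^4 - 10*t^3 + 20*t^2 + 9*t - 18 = (t + 1)*(t^4 - 3*t^3 - 7*t^2 + 27*t - 18) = (t + 1)*(t + 3)*(t^3 - 6*t^2 + 11*t - 6) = (t - 3)*(t + 1)*(t + 3)*(t^2 - 3*t + 2) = (t - 3)*(t - 2)*(t + 1)*(t + 3)*(t - 1)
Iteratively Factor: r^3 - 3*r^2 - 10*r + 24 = (r - 4)*(r^2 + r - 6) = (r - 4)*(r + 3)*(r - 2)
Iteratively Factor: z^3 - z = (z)*(z^2 - 1) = z*(z + 1)*(z - 1)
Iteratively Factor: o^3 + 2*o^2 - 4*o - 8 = (o - 2)*(o^2 + 4*o + 4) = (o - 2)*(o + 2)*(o + 2)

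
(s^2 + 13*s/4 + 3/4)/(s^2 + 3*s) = (s + 1/4)/s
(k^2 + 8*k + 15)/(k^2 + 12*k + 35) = (k + 3)/(k + 7)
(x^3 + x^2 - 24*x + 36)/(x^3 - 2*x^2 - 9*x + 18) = (x + 6)/(x + 3)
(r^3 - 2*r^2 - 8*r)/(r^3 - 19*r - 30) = r*(r - 4)/(r^2 - 2*r - 15)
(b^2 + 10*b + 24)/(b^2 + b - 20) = (b^2 + 10*b + 24)/(b^2 + b - 20)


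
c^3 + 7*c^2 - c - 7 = (c - 1)*(c + 1)*(c + 7)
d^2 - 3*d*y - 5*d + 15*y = (d - 5)*(d - 3*y)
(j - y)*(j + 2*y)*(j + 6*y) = j^3 + 7*j^2*y + 4*j*y^2 - 12*y^3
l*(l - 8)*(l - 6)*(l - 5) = l^4 - 19*l^3 + 118*l^2 - 240*l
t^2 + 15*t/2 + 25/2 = (t + 5/2)*(t + 5)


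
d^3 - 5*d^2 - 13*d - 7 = (d - 7)*(d + 1)^2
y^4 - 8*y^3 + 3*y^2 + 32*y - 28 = (y - 7)*(y - 2)*(y - 1)*(y + 2)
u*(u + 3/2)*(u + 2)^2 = u^4 + 11*u^3/2 + 10*u^2 + 6*u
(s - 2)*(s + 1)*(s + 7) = s^3 + 6*s^2 - 9*s - 14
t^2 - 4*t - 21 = (t - 7)*(t + 3)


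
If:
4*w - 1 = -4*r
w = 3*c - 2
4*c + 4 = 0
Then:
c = -1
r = 21/4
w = -5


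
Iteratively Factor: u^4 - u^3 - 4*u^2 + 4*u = (u - 1)*(u^3 - 4*u) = (u - 1)*(u + 2)*(u^2 - 2*u) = (u - 2)*(u - 1)*(u + 2)*(u)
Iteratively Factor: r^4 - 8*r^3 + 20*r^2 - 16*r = (r - 4)*(r^3 - 4*r^2 + 4*r) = (r - 4)*(r - 2)*(r^2 - 2*r) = (r - 4)*(r - 2)^2*(r)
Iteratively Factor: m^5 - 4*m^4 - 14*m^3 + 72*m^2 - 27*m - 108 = (m - 3)*(m^4 - m^3 - 17*m^2 + 21*m + 36) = (m - 3)*(m + 1)*(m^3 - 2*m^2 - 15*m + 36) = (m - 3)^2*(m + 1)*(m^2 + m - 12) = (m - 3)^3*(m + 1)*(m + 4)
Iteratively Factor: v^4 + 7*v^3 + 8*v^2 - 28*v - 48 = (v - 2)*(v^3 + 9*v^2 + 26*v + 24) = (v - 2)*(v + 3)*(v^2 + 6*v + 8) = (v - 2)*(v + 3)*(v + 4)*(v + 2)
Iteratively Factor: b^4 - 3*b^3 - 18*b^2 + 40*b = (b)*(b^3 - 3*b^2 - 18*b + 40) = b*(b - 5)*(b^2 + 2*b - 8) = b*(b - 5)*(b + 4)*(b - 2)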